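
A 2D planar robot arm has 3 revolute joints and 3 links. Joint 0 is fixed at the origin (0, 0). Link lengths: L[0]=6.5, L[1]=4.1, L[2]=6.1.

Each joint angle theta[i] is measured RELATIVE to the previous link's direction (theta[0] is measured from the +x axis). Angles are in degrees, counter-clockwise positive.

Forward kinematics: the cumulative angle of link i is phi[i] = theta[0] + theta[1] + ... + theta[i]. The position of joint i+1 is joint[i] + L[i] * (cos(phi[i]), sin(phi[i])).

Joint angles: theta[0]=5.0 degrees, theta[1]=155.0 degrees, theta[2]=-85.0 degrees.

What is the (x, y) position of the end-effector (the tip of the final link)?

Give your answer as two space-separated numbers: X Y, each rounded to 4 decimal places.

Answer: 4.2013 7.8609

Derivation:
joint[0] = (0.0000, 0.0000)  (base)
link 0: phi[0] = 5 = 5 deg
  cos(5 deg) = 0.9962, sin(5 deg) = 0.0872
  joint[1] = (0.0000, 0.0000) + 6.5 * (0.9962, 0.0872) = (0.0000 + 6.4753, 0.0000 + 0.5665) = (6.4753, 0.5665)
link 1: phi[1] = 5 + 155 = 160 deg
  cos(160 deg) = -0.9397, sin(160 deg) = 0.3420
  joint[2] = (6.4753, 0.5665) + 4.1 * (-0.9397, 0.3420) = (6.4753 + -3.8527, 0.5665 + 1.4023) = (2.6225, 1.9688)
link 2: phi[2] = 5 + 155 + -85 = 75 deg
  cos(75 deg) = 0.2588, sin(75 deg) = 0.9659
  joint[3] = (2.6225, 1.9688) + 6.1 * (0.2588, 0.9659) = (2.6225 + 1.5788, 1.9688 + 5.8921) = (4.2013, 7.8609)
End effector: (4.2013, 7.8609)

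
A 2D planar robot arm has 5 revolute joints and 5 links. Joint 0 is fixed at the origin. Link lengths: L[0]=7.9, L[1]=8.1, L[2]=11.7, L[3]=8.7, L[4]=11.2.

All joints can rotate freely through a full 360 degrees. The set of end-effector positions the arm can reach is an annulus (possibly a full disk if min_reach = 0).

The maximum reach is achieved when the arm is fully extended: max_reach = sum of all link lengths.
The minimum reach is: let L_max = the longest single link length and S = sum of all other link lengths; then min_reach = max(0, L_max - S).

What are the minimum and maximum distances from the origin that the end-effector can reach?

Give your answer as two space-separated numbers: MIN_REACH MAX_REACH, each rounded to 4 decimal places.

Answer: 0.0000 47.6000

Derivation:
Link lengths: [7.9, 8.1, 11.7, 8.7, 11.2]
max_reach = 7.9 + 8.1 + 11.7 + 8.7 + 11.2 = 47.6
L_max = max([7.9, 8.1, 11.7, 8.7, 11.2]) = 11.7
S (sum of others) = 47.6 - 11.7 = 35.9
min_reach = max(0, 11.7 - 35.9) = max(0, -24.2) = 0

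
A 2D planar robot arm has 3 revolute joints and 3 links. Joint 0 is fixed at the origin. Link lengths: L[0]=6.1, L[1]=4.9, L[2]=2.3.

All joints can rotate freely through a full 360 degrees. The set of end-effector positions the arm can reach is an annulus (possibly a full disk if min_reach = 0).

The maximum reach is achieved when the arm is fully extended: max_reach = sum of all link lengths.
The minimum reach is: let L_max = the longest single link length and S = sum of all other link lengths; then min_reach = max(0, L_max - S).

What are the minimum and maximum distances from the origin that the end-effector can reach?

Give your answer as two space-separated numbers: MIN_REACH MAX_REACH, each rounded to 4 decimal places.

Link lengths: [6.1, 4.9, 2.3]
max_reach = 6.1 + 4.9 + 2.3 = 13.3
L_max = max([6.1, 4.9, 2.3]) = 6.1
S (sum of others) = 13.3 - 6.1 = 7.2
min_reach = max(0, 6.1 - 7.2) = max(0, -1.1) = 0

Answer: 0.0000 13.3000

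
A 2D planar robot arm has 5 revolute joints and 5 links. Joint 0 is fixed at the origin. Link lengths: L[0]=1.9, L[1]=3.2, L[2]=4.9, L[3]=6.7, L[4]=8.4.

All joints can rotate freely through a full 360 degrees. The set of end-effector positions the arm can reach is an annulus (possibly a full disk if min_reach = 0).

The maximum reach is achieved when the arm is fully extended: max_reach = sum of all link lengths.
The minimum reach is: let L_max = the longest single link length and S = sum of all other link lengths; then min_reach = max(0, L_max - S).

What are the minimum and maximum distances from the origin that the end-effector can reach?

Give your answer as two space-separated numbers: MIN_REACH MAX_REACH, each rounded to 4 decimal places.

Link lengths: [1.9, 3.2, 4.9, 6.7, 8.4]
max_reach = 1.9 + 3.2 + 4.9 + 6.7 + 8.4 = 25.1
L_max = max([1.9, 3.2, 4.9, 6.7, 8.4]) = 8.4
S (sum of others) = 25.1 - 8.4 = 16.7
min_reach = max(0, 8.4 - 16.7) = max(0, -8.3) = 0

Answer: 0.0000 25.1000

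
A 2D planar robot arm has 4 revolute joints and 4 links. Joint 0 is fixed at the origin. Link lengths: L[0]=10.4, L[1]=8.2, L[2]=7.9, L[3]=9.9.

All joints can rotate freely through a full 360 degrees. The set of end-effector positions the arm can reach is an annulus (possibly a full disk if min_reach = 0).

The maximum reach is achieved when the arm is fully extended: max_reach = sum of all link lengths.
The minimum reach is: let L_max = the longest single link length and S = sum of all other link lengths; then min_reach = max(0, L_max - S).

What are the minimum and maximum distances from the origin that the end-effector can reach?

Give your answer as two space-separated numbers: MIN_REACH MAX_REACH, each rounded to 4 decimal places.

Link lengths: [10.4, 8.2, 7.9, 9.9]
max_reach = 10.4 + 8.2 + 7.9 + 9.9 = 36.4
L_max = max([10.4, 8.2, 7.9, 9.9]) = 10.4
S (sum of others) = 36.4 - 10.4 = 26
min_reach = max(0, 10.4 - 26) = max(0, -15.6) = 0

Answer: 0.0000 36.4000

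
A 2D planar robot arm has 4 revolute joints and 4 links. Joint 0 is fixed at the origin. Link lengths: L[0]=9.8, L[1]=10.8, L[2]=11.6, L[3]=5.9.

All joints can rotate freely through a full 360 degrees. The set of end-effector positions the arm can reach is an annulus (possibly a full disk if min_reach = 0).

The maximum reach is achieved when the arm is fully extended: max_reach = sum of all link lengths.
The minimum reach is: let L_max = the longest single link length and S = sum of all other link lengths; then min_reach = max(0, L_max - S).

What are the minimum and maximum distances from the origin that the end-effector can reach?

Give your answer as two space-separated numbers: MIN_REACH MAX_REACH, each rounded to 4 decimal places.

Link lengths: [9.8, 10.8, 11.6, 5.9]
max_reach = 9.8 + 10.8 + 11.6 + 5.9 = 38.1
L_max = max([9.8, 10.8, 11.6, 5.9]) = 11.6
S (sum of others) = 38.1 - 11.6 = 26.5
min_reach = max(0, 11.6 - 26.5) = max(0, -14.9) = 0

Answer: 0.0000 38.1000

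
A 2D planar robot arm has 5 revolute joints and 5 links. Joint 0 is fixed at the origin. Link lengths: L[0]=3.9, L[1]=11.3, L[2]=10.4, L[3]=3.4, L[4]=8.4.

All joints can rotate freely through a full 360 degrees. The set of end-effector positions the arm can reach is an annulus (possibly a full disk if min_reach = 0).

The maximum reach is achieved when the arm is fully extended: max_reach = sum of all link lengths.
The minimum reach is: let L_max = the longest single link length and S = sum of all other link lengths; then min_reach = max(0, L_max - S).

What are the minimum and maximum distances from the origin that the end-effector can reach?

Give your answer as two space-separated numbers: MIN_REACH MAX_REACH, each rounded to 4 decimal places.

Answer: 0.0000 37.4000

Derivation:
Link lengths: [3.9, 11.3, 10.4, 3.4, 8.4]
max_reach = 3.9 + 11.3 + 10.4 + 3.4 + 8.4 = 37.4
L_max = max([3.9, 11.3, 10.4, 3.4, 8.4]) = 11.3
S (sum of others) = 37.4 - 11.3 = 26.1
min_reach = max(0, 11.3 - 26.1) = max(0, -14.8) = 0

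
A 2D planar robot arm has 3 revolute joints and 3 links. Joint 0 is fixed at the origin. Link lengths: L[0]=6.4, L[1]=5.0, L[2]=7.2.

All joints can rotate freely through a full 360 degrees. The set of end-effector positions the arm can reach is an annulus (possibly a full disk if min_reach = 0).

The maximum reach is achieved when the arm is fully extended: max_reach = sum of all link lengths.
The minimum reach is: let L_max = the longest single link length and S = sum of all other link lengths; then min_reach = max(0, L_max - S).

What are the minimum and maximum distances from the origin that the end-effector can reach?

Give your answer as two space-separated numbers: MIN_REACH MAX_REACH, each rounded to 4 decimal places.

Link lengths: [6.4, 5.0, 7.2]
max_reach = 6.4 + 5 + 7.2 = 18.6
L_max = max([6.4, 5.0, 7.2]) = 7.2
S (sum of others) = 18.6 - 7.2 = 11.4
min_reach = max(0, 7.2 - 11.4) = max(0, -4.2) = 0

Answer: 0.0000 18.6000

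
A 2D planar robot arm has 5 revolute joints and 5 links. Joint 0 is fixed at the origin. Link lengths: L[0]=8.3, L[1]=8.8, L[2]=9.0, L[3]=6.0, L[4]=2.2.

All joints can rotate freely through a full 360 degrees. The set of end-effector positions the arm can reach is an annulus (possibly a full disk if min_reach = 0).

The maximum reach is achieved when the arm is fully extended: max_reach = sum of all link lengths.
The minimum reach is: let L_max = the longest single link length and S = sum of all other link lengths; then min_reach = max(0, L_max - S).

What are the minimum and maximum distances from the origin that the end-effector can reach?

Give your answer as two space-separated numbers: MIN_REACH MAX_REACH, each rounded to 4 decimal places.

Answer: 0.0000 34.3000

Derivation:
Link lengths: [8.3, 8.8, 9.0, 6.0, 2.2]
max_reach = 8.3 + 8.8 + 9 + 6 + 2.2 = 34.3
L_max = max([8.3, 8.8, 9.0, 6.0, 2.2]) = 9
S (sum of others) = 34.3 - 9 = 25.3
min_reach = max(0, 9 - 25.3) = max(0, -16.3) = 0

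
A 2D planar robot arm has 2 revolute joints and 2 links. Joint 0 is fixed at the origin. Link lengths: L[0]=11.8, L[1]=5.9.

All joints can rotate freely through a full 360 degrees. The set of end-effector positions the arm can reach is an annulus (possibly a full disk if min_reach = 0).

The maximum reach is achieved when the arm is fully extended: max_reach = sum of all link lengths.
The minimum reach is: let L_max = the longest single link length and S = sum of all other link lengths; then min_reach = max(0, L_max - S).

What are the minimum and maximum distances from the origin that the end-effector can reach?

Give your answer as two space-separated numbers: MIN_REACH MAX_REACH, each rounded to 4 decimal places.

Link lengths: [11.8, 5.9]
max_reach = 11.8 + 5.9 = 17.7
L_max = max([11.8, 5.9]) = 11.8
S (sum of others) = 17.7 - 11.8 = 5.9
min_reach = max(0, 11.8 - 5.9) = max(0, 5.9) = 5.9

Answer: 5.9000 17.7000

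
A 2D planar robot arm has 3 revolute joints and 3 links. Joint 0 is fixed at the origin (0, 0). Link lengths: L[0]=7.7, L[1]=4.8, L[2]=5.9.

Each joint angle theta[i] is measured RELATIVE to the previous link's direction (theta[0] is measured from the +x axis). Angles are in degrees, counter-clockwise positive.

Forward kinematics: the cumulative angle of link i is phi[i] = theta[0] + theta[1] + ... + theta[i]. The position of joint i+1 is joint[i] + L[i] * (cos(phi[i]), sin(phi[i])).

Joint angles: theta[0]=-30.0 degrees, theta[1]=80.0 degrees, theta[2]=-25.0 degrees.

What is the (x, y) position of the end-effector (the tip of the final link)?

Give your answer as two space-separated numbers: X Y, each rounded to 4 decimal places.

Answer: 15.1010 2.3205

Derivation:
joint[0] = (0.0000, 0.0000)  (base)
link 0: phi[0] = -30 = -30 deg
  cos(-30 deg) = 0.8660, sin(-30 deg) = -0.5000
  joint[1] = (0.0000, 0.0000) + 7.7 * (0.8660, -0.5000) = (0.0000 + 6.6684, 0.0000 + -3.8500) = (6.6684, -3.8500)
link 1: phi[1] = -30 + 80 = 50 deg
  cos(50 deg) = 0.6428, sin(50 deg) = 0.7660
  joint[2] = (6.6684, -3.8500) + 4.8 * (0.6428, 0.7660) = (6.6684 + 3.0854, -3.8500 + 3.6770) = (9.7538, -0.1730)
link 2: phi[2] = -30 + 80 + -25 = 25 deg
  cos(25 deg) = 0.9063, sin(25 deg) = 0.4226
  joint[3] = (9.7538, -0.1730) + 5.9 * (0.9063, 0.4226) = (9.7538 + 5.3472, -0.1730 + 2.4934) = (15.1010, 2.3205)
End effector: (15.1010, 2.3205)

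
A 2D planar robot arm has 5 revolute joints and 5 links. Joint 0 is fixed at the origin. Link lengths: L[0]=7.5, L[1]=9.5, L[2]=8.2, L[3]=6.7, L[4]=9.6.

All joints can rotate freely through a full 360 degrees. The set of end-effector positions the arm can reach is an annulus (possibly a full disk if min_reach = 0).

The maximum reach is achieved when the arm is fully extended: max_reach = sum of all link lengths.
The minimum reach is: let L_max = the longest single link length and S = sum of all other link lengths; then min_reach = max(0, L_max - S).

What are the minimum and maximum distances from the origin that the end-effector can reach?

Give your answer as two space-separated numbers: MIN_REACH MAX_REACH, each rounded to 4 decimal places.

Link lengths: [7.5, 9.5, 8.2, 6.7, 9.6]
max_reach = 7.5 + 9.5 + 8.2 + 6.7 + 9.6 = 41.5
L_max = max([7.5, 9.5, 8.2, 6.7, 9.6]) = 9.6
S (sum of others) = 41.5 - 9.6 = 31.9
min_reach = max(0, 9.6 - 31.9) = max(0, -22.3) = 0

Answer: 0.0000 41.5000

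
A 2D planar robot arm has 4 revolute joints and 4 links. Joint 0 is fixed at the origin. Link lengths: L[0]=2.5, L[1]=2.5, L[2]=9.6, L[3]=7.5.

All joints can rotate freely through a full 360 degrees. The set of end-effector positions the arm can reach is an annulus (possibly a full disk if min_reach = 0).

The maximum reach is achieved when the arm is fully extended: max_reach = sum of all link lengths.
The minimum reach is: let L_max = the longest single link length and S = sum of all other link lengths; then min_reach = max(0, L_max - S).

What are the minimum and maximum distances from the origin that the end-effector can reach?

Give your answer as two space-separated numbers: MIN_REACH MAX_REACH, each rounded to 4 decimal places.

Link lengths: [2.5, 2.5, 9.6, 7.5]
max_reach = 2.5 + 2.5 + 9.6 + 7.5 = 22.1
L_max = max([2.5, 2.5, 9.6, 7.5]) = 9.6
S (sum of others) = 22.1 - 9.6 = 12.5
min_reach = max(0, 9.6 - 12.5) = max(0, -2.9) = 0

Answer: 0.0000 22.1000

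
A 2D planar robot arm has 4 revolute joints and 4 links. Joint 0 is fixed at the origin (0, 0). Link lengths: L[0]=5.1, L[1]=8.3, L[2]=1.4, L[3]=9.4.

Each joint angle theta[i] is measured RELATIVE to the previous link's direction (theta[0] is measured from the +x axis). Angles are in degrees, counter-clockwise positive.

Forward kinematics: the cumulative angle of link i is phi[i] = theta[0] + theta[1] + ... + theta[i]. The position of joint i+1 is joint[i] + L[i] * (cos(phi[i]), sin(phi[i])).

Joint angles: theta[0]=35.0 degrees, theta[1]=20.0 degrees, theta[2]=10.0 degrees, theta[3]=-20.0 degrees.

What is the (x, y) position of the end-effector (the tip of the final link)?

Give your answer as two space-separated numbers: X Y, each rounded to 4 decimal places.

joint[0] = (0.0000, 0.0000)  (base)
link 0: phi[0] = 35 = 35 deg
  cos(35 deg) = 0.8192, sin(35 deg) = 0.5736
  joint[1] = (0.0000, 0.0000) + 5.1 * (0.8192, 0.5736) = (0.0000 + 4.1777, 0.0000 + 2.9252) = (4.1777, 2.9252)
link 1: phi[1] = 35 + 20 = 55 deg
  cos(55 deg) = 0.5736, sin(55 deg) = 0.8192
  joint[2] = (4.1777, 2.9252) + 8.3 * (0.5736, 0.8192) = (4.1777 + 4.7607, 2.9252 + 6.7990) = (8.9384, 9.7242)
link 2: phi[2] = 35 + 20 + 10 = 65 deg
  cos(65 deg) = 0.4226, sin(65 deg) = 0.9063
  joint[3] = (8.9384, 9.7242) + 1.4 * (0.4226, 0.9063) = (8.9384 + 0.5917, 9.7242 + 1.2688) = (9.5300, 10.9930)
link 3: phi[3] = 35 + 20 + 10 + -20 = 45 deg
  cos(45 deg) = 0.7071, sin(45 deg) = 0.7071
  joint[4] = (9.5300, 10.9930) + 9.4 * (0.7071, 0.7071) = (9.5300 + 6.6468, 10.9930 + 6.6468) = (16.1768, 17.6398)
End effector: (16.1768, 17.6398)

Answer: 16.1768 17.6398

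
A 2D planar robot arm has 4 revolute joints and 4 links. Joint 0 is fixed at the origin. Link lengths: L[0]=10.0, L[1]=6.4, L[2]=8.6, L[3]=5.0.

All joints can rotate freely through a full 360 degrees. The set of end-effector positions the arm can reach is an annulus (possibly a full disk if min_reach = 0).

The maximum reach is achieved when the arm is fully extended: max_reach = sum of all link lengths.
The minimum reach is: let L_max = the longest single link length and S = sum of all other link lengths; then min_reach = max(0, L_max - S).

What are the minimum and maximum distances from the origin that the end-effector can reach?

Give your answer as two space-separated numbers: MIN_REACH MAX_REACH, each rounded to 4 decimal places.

Answer: 0.0000 30.0000

Derivation:
Link lengths: [10.0, 6.4, 8.6, 5.0]
max_reach = 10 + 6.4 + 8.6 + 5 = 30
L_max = max([10.0, 6.4, 8.6, 5.0]) = 10
S (sum of others) = 30 - 10 = 20
min_reach = max(0, 10 - 20) = max(0, -10) = 0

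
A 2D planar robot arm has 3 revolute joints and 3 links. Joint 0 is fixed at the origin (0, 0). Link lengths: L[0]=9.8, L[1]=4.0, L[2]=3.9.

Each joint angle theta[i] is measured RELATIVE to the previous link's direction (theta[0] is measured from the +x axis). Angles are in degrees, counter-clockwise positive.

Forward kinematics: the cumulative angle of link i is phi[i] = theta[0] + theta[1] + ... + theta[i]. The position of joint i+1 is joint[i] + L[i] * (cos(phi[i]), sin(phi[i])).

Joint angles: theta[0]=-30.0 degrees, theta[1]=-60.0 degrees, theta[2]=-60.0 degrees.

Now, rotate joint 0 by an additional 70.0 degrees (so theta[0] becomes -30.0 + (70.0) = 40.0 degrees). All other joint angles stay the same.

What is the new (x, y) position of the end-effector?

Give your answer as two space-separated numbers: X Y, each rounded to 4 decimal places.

Answer: 11.9432 1.0905

Derivation:
joint[0] = (0.0000, 0.0000)  (base)
link 0: phi[0] = 40 = 40 deg
  cos(40 deg) = 0.7660, sin(40 deg) = 0.6428
  joint[1] = (0.0000, 0.0000) + 9.8 * (0.7660, 0.6428) = (0.0000 + 7.5072, 0.0000 + 6.2993) = (7.5072, 6.2993)
link 1: phi[1] = 40 + -60 = -20 deg
  cos(-20 deg) = 0.9397, sin(-20 deg) = -0.3420
  joint[2] = (7.5072, 6.2993) + 4 * (0.9397, -0.3420) = (7.5072 + 3.7588, 6.2993 + -1.3681) = (11.2660, 4.9312)
link 2: phi[2] = 40 + -60 + -60 = -80 deg
  cos(-80 deg) = 0.1736, sin(-80 deg) = -0.9848
  joint[3] = (11.2660, 4.9312) + 3.9 * (0.1736, -0.9848) = (11.2660 + 0.6772, 4.9312 + -3.8408) = (11.9432, 1.0905)
End effector: (11.9432, 1.0905)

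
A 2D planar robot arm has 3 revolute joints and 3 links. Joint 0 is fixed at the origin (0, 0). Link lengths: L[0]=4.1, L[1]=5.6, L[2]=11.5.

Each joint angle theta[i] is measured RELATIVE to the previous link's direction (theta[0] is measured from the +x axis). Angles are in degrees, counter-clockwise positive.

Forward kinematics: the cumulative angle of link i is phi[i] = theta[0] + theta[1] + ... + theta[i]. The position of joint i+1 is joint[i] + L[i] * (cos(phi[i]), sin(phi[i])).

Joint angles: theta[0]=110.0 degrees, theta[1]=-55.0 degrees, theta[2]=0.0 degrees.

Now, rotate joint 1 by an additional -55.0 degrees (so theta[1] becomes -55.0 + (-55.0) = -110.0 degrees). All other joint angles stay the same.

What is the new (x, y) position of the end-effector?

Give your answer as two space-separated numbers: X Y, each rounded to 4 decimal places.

Answer: 15.6977 3.8527

Derivation:
joint[0] = (0.0000, 0.0000)  (base)
link 0: phi[0] = 110 = 110 deg
  cos(110 deg) = -0.3420, sin(110 deg) = 0.9397
  joint[1] = (0.0000, 0.0000) + 4.1 * (-0.3420, 0.9397) = (0.0000 + -1.4023, 0.0000 + 3.8527) = (-1.4023, 3.8527)
link 1: phi[1] = 110 + -110 = 0 deg
  cos(0 deg) = 1.0000, sin(0 deg) = 0.0000
  joint[2] = (-1.4023, 3.8527) + 5.6 * (1.0000, 0.0000) = (-1.4023 + 5.6000, 3.8527 + 0.0000) = (4.1977, 3.8527)
link 2: phi[2] = 110 + -110 + 0 = 0 deg
  cos(0 deg) = 1.0000, sin(0 deg) = 0.0000
  joint[3] = (4.1977, 3.8527) + 11.5 * (1.0000, 0.0000) = (4.1977 + 11.5000, 3.8527 + 0.0000) = (15.6977, 3.8527)
End effector: (15.6977, 3.8527)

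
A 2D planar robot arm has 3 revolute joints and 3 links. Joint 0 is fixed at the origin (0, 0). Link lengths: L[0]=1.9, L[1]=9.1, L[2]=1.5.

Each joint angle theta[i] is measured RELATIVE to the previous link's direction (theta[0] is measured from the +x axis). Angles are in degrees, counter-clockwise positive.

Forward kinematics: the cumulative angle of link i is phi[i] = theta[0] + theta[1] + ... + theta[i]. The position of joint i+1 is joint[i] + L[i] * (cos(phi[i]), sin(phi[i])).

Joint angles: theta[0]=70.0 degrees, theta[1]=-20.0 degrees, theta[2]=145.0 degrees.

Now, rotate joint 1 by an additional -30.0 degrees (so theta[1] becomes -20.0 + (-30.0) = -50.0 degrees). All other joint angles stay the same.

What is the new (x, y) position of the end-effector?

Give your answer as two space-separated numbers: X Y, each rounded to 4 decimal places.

Answer: 7.7522 5.2860

Derivation:
joint[0] = (0.0000, 0.0000)  (base)
link 0: phi[0] = 70 = 70 deg
  cos(70 deg) = 0.3420, sin(70 deg) = 0.9397
  joint[1] = (0.0000, 0.0000) + 1.9 * (0.3420, 0.9397) = (0.0000 + 0.6498, 0.0000 + 1.7854) = (0.6498, 1.7854)
link 1: phi[1] = 70 + -50 = 20 deg
  cos(20 deg) = 0.9397, sin(20 deg) = 0.3420
  joint[2] = (0.6498, 1.7854) + 9.1 * (0.9397, 0.3420) = (0.6498 + 8.5512, 1.7854 + 3.1124) = (9.2010, 4.8978)
link 2: phi[2] = 70 + -50 + 145 = 165 deg
  cos(165 deg) = -0.9659, sin(165 deg) = 0.2588
  joint[3] = (9.2010, 4.8978) + 1.5 * (-0.9659, 0.2588) = (9.2010 + -1.4489, 4.8978 + 0.3882) = (7.7522, 5.2860)
End effector: (7.7522, 5.2860)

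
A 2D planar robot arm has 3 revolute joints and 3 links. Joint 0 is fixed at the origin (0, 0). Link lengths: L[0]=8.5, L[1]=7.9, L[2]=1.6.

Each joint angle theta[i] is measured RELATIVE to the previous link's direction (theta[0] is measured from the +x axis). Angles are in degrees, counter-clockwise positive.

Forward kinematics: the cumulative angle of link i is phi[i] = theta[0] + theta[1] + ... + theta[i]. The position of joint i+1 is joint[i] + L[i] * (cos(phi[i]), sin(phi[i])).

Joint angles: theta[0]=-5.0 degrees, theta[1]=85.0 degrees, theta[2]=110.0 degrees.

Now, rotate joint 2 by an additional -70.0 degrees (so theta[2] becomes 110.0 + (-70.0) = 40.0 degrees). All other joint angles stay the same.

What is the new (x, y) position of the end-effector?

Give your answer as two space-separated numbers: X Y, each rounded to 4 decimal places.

Answer: 9.0395 8.4248

Derivation:
joint[0] = (0.0000, 0.0000)  (base)
link 0: phi[0] = -5 = -5 deg
  cos(-5 deg) = 0.9962, sin(-5 deg) = -0.0872
  joint[1] = (0.0000, 0.0000) + 8.5 * (0.9962, -0.0872) = (0.0000 + 8.4677, 0.0000 + -0.7408) = (8.4677, -0.7408)
link 1: phi[1] = -5 + 85 = 80 deg
  cos(80 deg) = 0.1736, sin(80 deg) = 0.9848
  joint[2] = (8.4677, -0.7408) + 7.9 * (0.1736, 0.9848) = (8.4677 + 1.3718, -0.7408 + 7.7800) = (9.8395, 7.0392)
link 2: phi[2] = -5 + 85 + 40 = 120 deg
  cos(120 deg) = -0.5000, sin(120 deg) = 0.8660
  joint[3] = (9.8395, 7.0392) + 1.6 * (-0.5000, 0.8660) = (9.8395 + -0.8000, 7.0392 + 1.3856) = (9.0395, 8.4248)
End effector: (9.0395, 8.4248)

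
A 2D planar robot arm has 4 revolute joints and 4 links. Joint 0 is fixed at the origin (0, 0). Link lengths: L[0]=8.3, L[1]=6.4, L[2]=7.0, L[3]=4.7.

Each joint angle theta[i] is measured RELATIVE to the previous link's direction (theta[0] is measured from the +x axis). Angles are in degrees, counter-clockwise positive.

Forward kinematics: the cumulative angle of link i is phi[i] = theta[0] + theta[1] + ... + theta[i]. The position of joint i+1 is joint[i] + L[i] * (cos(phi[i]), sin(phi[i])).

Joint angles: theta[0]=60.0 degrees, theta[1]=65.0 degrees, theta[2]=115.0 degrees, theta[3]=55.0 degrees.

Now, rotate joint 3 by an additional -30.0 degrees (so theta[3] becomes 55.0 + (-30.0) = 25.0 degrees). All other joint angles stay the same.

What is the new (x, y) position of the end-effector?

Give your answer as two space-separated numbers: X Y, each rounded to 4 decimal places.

joint[0] = (0.0000, 0.0000)  (base)
link 0: phi[0] = 60 = 60 deg
  cos(60 deg) = 0.5000, sin(60 deg) = 0.8660
  joint[1] = (0.0000, 0.0000) + 8.3 * (0.5000, 0.8660) = (0.0000 + 4.1500, 0.0000 + 7.1880) = (4.1500, 7.1880)
link 1: phi[1] = 60 + 65 = 125 deg
  cos(125 deg) = -0.5736, sin(125 deg) = 0.8192
  joint[2] = (4.1500, 7.1880) + 6.4 * (-0.5736, 0.8192) = (4.1500 + -3.6709, 7.1880 + 5.2426) = (0.4791, 12.4306)
link 2: phi[2] = 60 + 65 + 115 = 240 deg
  cos(240 deg) = -0.5000, sin(240 deg) = -0.8660
  joint[3] = (0.4791, 12.4306) + 7 * (-0.5000, -0.8660) = (0.4791 + -3.5000, 12.4306 + -6.0622) = (-3.0209, 6.3684)
link 3: phi[3] = 60 + 65 + 115 + 25 = 265 deg
  cos(265 deg) = -0.0872, sin(265 deg) = -0.9962
  joint[4] = (-3.0209, 6.3684) + 4.7 * (-0.0872, -0.9962) = (-3.0209 + -0.4096, 6.3684 + -4.6821) = (-3.4305, 1.6863)
End effector: (-3.4305, 1.6863)

Answer: -3.4305 1.6863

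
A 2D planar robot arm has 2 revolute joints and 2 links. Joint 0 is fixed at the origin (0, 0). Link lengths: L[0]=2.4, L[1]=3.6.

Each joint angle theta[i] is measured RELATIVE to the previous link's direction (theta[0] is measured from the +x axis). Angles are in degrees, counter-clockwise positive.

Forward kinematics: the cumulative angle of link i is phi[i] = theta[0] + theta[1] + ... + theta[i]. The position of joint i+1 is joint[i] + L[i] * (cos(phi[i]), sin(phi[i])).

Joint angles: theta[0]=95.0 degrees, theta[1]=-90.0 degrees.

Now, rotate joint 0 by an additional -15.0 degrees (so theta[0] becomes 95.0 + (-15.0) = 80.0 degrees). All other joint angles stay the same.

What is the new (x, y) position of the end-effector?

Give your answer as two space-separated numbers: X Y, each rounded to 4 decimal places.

Answer: 3.9621 1.7384

Derivation:
joint[0] = (0.0000, 0.0000)  (base)
link 0: phi[0] = 80 = 80 deg
  cos(80 deg) = 0.1736, sin(80 deg) = 0.9848
  joint[1] = (0.0000, 0.0000) + 2.4 * (0.1736, 0.9848) = (0.0000 + 0.4168, 0.0000 + 2.3635) = (0.4168, 2.3635)
link 1: phi[1] = 80 + -90 = -10 deg
  cos(-10 deg) = 0.9848, sin(-10 deg) = -0.1736
  joint[2] = (0.4168, 2.3635) + 3.6 * (0.9848, -0.1736) = (0.4168 + 3.5453, 2.3635 + -0.6251) = (3.9621, 1.7384)
End effector: (3.9621, 1.7384)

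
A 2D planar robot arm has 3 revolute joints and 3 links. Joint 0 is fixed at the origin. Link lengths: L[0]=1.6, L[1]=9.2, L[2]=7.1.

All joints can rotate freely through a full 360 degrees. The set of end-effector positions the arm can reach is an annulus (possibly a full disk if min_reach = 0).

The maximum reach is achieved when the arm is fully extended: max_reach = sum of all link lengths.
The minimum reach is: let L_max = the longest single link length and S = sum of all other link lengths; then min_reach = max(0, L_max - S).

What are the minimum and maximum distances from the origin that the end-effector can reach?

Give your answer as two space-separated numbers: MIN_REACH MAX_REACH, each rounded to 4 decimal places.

Link lengths: [1.6, 9.2, 7.1]
max_reach = 1.6 + 9.2 + 7.1 = 17.9
L_max = max([1.6, 9.2, 7.1]) = 9.2
S (sum of others) = 17.9 - 9.2 = 8.7
min_reach = max(0, 9.2 - 8.7) = max(0, 0.5) = 0.5

Answer: 0.5000 17.9000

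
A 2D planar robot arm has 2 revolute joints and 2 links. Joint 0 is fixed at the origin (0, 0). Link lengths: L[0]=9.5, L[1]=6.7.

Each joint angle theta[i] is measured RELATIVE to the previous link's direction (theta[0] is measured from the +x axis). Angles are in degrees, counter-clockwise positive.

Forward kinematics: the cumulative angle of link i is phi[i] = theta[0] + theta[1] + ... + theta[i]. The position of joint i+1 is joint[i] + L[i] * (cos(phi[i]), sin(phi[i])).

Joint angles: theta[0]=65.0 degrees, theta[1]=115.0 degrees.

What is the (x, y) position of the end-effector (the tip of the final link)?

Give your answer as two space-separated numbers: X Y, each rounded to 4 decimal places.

joint[0] = (0.0000, 0.0000)  (base)
link 0: phi[0] = 65 = 65 deg
  cos(65 deg) = 0.4226, sin(65 deg) = 0.9063
  joint[1] = (0.0000, 0.0000) + 9.5 * (0.4226, 0.9063) = (0.0000 + 4.0149, 0.0000 + 8.6099) = (4.0149, 8.6099)
link 1: phi[1] = 65 + 115 = 180 deg
  cos(180 deg) = -1.0000, sin(180 deg) = 0.0000
  joint[2] = (4.0149, 8.6099) + 6.7 * (-1.0000, 0.0000) = (4.0149 + -6.7000, 8.6099 + 0.0000) = (-2.6851, 8.6099)
End effector: (-2.6851, 8.6099)

Answer: -2.6851 8.6099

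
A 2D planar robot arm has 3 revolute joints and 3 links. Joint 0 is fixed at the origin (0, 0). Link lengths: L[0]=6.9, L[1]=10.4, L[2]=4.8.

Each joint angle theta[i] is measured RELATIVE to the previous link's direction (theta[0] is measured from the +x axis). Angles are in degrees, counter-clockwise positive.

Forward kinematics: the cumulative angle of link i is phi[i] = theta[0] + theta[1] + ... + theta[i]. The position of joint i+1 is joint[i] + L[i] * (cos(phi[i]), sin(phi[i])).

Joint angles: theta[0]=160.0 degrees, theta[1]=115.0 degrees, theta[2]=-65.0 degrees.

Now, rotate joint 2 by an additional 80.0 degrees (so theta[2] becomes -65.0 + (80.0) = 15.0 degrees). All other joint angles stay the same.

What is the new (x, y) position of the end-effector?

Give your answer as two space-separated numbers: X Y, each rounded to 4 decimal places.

joint[0] = (0.0000, 0.0000)  (base)
link 0: phi[0] = 160 = 160 deg
  cos(160 deg) = -0.9397, sin(160 deg) = 0.3420
  joint[1] = (0.0000, 0.0000) + 6.9 * (-0.9397, 0.3420) = (0.0000 + -6.4839, 0.0000 + 2.3599) = (-6.4839, 2.3599)
link 1: phi[1] = 160 + 115 = 275 deg
  cos(275 deg) = 0.0872, sin(275 deg) = -0.9962
  joint[2] = (-6.4839, 2.3599) + 10.4 * (0.0872, -0.9962) = (-6.4839 + 0.9064, 2.3599 + -10.3604) = (-5.5775, -8.0005)
link 2: phi[2] = 160 + 115 + 15 = 290 deg
  cos(290 deg) = 0.3420, sin(290 deg) = -0.9397
  joint[3] = (-5.5775, -8.0005) + 4.8 * (0.3420, -0.9397) = (-5.5775 + 1.6417, -8.0005 + -4.5105) = (-3.9358, -12.5110)
End effector: (-3.9358, -12.5110)

Answer: -3.9358 -12.5110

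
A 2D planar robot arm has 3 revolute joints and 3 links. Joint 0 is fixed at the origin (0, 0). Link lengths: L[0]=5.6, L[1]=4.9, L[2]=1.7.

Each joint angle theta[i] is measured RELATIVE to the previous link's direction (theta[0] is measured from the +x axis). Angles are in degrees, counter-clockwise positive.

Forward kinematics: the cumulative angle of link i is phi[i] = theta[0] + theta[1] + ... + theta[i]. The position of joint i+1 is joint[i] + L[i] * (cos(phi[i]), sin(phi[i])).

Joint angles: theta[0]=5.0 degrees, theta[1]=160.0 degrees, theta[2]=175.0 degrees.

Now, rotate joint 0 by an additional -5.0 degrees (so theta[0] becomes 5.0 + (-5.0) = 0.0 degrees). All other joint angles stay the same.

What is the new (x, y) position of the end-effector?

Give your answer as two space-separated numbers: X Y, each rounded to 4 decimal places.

Answer: 2.5362 0.9574

Derivation:
joint[0] = (0.0000, 0.0000)  (base)
link 0: phi[0] = 0 = 0 deg
  cos(0 deg) = 1.0000, sin(0 deg) = 0.0000
  joint[1] = (0.0000, 0.0000) + 5.6 * (1.0000, 0.0000) = (0.0000 + 5.6000, 0.0000 + 0.0000) = (5.6000, 0.0000)
link 1: phi[1] = 0 + 160 = 160 deg
  cos(160 deg) = -0.9397, sin(160 deg) = 0.3420
  joint[2] = (5.6000, 0.0000) + 4.9 * (-0.9397, 0.3420) = (5.6000 + -4.6045, 0.0000 + 1.6759) = (0.9955, 1.6759)
link 2: phi[2] = 0 + 160 + 175 = 335 deg
  cos(335 deg) = 0.9063, sin(335 deg) = -0.4226
  joint[3] = (0.9955, 1.6759) + 1.7 * (0.9063, -0.4226) = (0.9955 + 1.5407, 1.6759 + -0.7185) = (2.5362, 0.9574)
End effector: (2.5362, 0.9574)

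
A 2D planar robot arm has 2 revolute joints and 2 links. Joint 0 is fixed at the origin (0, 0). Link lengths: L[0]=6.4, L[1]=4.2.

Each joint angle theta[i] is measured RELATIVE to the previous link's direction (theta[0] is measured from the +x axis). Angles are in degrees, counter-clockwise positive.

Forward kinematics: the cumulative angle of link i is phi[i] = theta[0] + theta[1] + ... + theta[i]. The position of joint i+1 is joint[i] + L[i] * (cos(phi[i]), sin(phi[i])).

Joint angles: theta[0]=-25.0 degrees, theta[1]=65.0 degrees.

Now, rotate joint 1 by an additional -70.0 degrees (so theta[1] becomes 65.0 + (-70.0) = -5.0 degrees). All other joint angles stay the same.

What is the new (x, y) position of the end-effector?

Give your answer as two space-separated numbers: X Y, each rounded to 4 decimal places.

joint[0] = (0.0000, 0.0000)  (base)
link 0: phi[0] = -25 = -25 deg
  cos(-25 deg) = 0.9063, sin(-25 deg) = -0.4226
  joint[1] = (0.0000, 0.0000) + 6.4 * (0.9063, -0.4226) = (0.0000 + 5.8004, 0.0000 + -2.7048) = (5.8004, -2.7048)
link 1: phi[1] = -25 + -5 = -30 deg
  cos(-30 deg) = 0.8660, sin(-30 deg) = -0.5000
  joint[2] = (5.8004, -2.7048) + 4.2 * (0.8660, -0.5000) = (5.8004 + 3.6373, -2.7048 + -2.1000) = (9.4377, -4.8048)
End effector: (9.4377, -4.8048)

Answer: 9.4377 -4.8048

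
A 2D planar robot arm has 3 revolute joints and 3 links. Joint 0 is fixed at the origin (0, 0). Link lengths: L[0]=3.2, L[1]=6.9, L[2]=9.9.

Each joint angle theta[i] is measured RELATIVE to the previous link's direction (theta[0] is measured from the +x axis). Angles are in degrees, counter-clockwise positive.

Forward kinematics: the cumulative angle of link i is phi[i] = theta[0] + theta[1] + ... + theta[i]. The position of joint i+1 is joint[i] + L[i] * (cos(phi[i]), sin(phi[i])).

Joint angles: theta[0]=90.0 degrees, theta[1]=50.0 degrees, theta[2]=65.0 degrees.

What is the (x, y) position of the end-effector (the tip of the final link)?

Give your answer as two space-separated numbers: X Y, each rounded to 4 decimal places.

joint[0] = (0.0000, 0.0000)  (base)
link 0: phi[0] = 90 = 90 deg
  cos(90 deg) = 0.0000, sin(90 deg) = 1.0000
  joint[1] = (0.0000, 0.0000) + 3.2 * (0.0000, 1.0000) = (0.0000 + 0.0000, 0.0000 + 3.2000) = (0.0000, 3.2000)
link 1: phi[1] = 90 + 50 = 140 deg
  cos(140 deg) = -0.7660, sin(140 deg) = 0.6428
  joint[2] = (0.0000, 3.2000) + 6.9 * (-0.7660, 0.6428) = (0.0000 + -5.2857, 3.2000 + 4.4352) = (-5.2857, 7.6352)
link 2: phi[2] = 90 + 50 + 65 = 205 deg
  cos(205 deg) = -0.9063, sin(205 deg) = -0.4226
  joint[3] = (-5.2857, 7.6352) + 9.9 * (-0.9063, -0.4226) = (-5.2857 + -8.9724, 7.6352 + -4.1839) = (-14.2582, 3.4513)
End effector: (-14.2582, 3.4513)

Answer: -14.2582 3.4513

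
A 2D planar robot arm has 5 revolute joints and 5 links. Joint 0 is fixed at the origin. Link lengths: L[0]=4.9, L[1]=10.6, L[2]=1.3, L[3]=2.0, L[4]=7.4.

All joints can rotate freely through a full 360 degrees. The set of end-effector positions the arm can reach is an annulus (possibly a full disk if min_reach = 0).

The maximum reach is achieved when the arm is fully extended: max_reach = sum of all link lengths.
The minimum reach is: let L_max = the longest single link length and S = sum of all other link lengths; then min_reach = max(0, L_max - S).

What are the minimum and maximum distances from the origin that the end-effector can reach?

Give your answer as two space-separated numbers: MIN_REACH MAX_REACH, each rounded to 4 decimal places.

Link lengths: [4.9, 10.6, 1.3, 2.0, 7.4]
max_reach = 4.9 + 10.6 + 1.3 + 2 + 7.4 = 26.2
L_max = max([4.9, 10.6, 1.3, 2.0, 7.4]) = 10.6
S (sum of others) = 26.2 - 10.6 = 15.6
min_reach = max(0, 10.6 - 15.6) = max(0, -5) = 0

Answer: 0.0000 26.2000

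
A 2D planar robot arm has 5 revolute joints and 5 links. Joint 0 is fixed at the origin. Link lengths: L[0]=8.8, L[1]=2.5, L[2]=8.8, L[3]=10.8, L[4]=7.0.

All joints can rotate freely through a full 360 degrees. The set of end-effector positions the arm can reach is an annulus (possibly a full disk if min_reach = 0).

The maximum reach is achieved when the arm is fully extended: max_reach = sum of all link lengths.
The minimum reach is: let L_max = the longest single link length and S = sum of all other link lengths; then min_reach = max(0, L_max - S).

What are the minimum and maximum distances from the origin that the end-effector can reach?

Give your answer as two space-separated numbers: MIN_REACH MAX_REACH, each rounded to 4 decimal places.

Answer: 0.0000 37.9000

Derivation:
Link lengths: [8.8, 2.5, 8.8, 10.8, 7.0]
max_reach = 8.8 + 2.5 + 8.8 + 10.8 + 7 = 37.9
L_max = max([8.8, 2.5, 8.8, 10.8, 7.0]) = 10.8
S (sum of others) = 37.9 - 10.8 = 27.1
min_reach = max(0, 10.8 - 27.1) = max(0, -16.3) = 0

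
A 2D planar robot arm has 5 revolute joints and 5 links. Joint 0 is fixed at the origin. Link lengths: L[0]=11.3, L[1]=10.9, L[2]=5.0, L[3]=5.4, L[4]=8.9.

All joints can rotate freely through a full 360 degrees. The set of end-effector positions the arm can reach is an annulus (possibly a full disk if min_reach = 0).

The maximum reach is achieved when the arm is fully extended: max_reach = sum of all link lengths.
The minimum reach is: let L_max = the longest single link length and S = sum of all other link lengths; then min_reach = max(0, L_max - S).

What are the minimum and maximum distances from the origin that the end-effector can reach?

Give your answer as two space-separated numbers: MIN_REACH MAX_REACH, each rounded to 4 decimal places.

Link lengths: [11.3, 10.9, 5.0, 5.4, 8.9]
max_reach = 11.3 + 10.9 + 5 + 5.4 + 8.9 = 41.5
L_max = max([11.3, 10.9, 5.0, 5.4, 8.9]) = 11.3
S (sum of others) = 41.5 - 11.3 = 30.2
min_reach = max(0, 11.3 - 30.2) = max(0, -18.9) = 0

Answer: 0.0000 41.5000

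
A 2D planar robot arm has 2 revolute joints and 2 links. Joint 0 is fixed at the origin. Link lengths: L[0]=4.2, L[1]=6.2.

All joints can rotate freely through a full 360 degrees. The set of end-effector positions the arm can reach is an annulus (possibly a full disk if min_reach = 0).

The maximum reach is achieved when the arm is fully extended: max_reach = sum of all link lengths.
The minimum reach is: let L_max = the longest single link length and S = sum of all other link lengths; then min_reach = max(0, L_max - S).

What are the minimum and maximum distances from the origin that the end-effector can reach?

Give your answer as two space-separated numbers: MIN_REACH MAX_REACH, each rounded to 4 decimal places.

Answer: 2.0000 10.4000

Derivation:
Link lengths: [4.2, 6.2]
max_reach = 4.2 + 6.2 = 10.4
L_max = max([4.2, 6.2]) = 6.2
S (sum of others) = 10.4 - 6.2 = 4.2
min_reach = max(0, 6.2 - 4.2) = max(0, 2) = 2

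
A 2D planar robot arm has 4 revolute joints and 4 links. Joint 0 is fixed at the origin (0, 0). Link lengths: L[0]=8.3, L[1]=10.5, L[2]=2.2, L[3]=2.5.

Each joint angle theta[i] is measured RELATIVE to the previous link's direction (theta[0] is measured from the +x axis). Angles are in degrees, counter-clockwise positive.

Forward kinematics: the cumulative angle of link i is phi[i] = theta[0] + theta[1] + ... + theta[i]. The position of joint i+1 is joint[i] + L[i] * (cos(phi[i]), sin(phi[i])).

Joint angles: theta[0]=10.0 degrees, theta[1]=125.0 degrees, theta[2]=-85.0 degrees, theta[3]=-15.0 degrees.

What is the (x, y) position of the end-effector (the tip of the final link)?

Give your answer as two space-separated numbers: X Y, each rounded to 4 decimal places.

joint[0] = (0.0000, 0.0000)  (base)
link 0: phi[0] = 10 = 10 deg
  cos(10 deg) = 0.9848, sin(10 deg) = 0.1736
  joint[1] = (0.0000, 0.0000) + 8.3 * (0.9848, 0.1736) = (0.0000 + 8.1739, 0.0000 + 1.4413) = (8.1739, 1.4413)
link 1: phi[1] = 10 + 125 = 135 deg
  cos(135 deg) = -0.7071, sin(135 deg) = 0.7071
  joint[2] = (8.1739, 1.4413) + 10.5 * (-0.7071, 0.7071) = (8.1739 + -7.4246, 1.4413 + 7.4246) = (0.7493, 8.8659)
link 2: phi[2] = 10 + 125 + -85 = 50 deg
  cos(50 deg) = 0.6428, sin(50 deg) = 0.7660
  joint[3] = (0.7493, 8.8659) + 2.2 * (0.6428, 0.7660) = (0.7493 + 1.4141, 8.8659 + 1.6853) = (2.1634, 10.5512)
link 3: phi[3] = 10 + 125 + -85 + -15 = 35 deg
  cos(35 deg) = 0.8192, sin(35 deg) = 0.5736
  joint[4] = (2.1634, 10.5512) + 2.5 * (0.8192, 0.5736) = (2.1634 + 2.0479, 10.5512 + 1.4339) = (4.2113, 11.9851)
End effector: (4.2113, 11.9851)

Answer: 4.2113 11.9851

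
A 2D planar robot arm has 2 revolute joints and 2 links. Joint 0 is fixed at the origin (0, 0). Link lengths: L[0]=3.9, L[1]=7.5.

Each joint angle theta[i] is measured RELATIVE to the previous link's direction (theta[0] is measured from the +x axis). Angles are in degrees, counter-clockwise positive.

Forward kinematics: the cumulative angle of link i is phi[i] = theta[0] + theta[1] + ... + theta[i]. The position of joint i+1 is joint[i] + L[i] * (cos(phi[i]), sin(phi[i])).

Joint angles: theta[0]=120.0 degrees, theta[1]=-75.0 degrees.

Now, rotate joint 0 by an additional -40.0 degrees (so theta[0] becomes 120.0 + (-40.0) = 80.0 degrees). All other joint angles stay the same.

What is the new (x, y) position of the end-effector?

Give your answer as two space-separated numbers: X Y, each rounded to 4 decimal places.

joint[0] = (0.0000, 0.0000)  (base)
link 0: phi[0] = 80 = 80 deg
  cos(80 deg) = 0.1736, sin(80 deg) = 0.9848
  joint[1] = (0.0000, 0.0000) + 3.9 * (0.1736, 0.9848) = (0.0000 + 0.6772, 0.0000 + 3.8408) = (0.6772, 3.8408)
link 1: phi[1] = 80 + -75 = 5 deg
  cos(5 deg) = 0.9962, sin(5 deg) = 0.0872
  joint[2] = (0.6772, 3.8408) + 7.5 * (0.9962, 0.0872) = (0.6772 + 7.4715, 3.8408 + 0.6537) = (8.1487, 4.4944)
End effector: (8.1487, 4.4944)

Answer: 8.1487 4.4944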